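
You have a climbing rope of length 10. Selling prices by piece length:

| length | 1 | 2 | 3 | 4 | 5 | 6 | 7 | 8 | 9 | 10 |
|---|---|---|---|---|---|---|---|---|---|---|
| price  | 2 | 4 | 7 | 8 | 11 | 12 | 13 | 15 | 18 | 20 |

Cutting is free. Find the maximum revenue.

23

Let v[k] be the best obtainable value from length k. For each k, try every first piece i and keep the best of price[i] + v[k−i].
v[1] = 2
v[2] = 4  (first piece 1, then v[1]=2)
v[3] = 7
v[4] = 9  (first piece 1, then v[3]=7)
v[5] = 11  (first piece 1, then v[4]=9)
v[6] = 14  (first piece 3, then v[3]=7)
v[7] = 16  (first piece 1, then v[6]=14)
v[8] = 18  (first piece 1, then v[7]=16)
v[9] = 21  (first piece 3, then v[6]=14)
v[10] = 23  (first piece 1, then v[9]=21)
One optimal cutting: 3 + 3 + 3 + 1 → €7 + €7 + €7 + €2 = €23.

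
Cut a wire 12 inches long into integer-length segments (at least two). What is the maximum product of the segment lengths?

81

Define prod[k] = max over 1≤i<k of i · max(k−i, prod[k−i]); the inner max lets the remainder stay uncut if that's better.
prod[2] = 1×max(1,0) = 1×1 = 1
prod[3] = max(1×2, 2×1) = 2
prod[4] = max(1×3, 2×2, 3×1) = 4
prod[5] = max(1×4, 2×3, 3×2, 4×1) = 6
prod[6] = max(1×6, 2×4, 3×3, 4×2, 5×1) = 9
prod[7] = max(1×9, 2×6, 3×4, 4×3, 5×2, 6×1) = 12
prod[8] = max(1×12, 2×9, 3×6, …, 6×2, 7×1) = 18
prod[9] = max(1×18, 2×12, 3×9, …, 7×2, 8×1) = 27
prod[10] = max(1×27, 2×18, 3×12, …, 8×2, 9×1) = 36
prod[11] = max(1×36, 2×27, 3×18, …, 9×2, 10×1) = 54
prod[12] = max(1×54, 2×36, 3×27, …, 10×2, 11×1) = 81
One optimal split: 3 + 3 + 3 + 3; product 3×3×3×3 = 81.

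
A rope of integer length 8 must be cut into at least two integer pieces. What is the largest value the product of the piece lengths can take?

Fill P[k] for k=2..8: at each k try every first piece i and multiply by the better of (k−i) uncut or P[k−i].
P[2] = 1·max(1,0) = 1·1 = 1
P[3] = 1·max(2,1) = 1·2 = 2
P[4] = 2·max(2,1) = 2·2 = 4
P[5] = 2·max(3,2) = 2·3 = 6
P[6] = 3·max(3,2) = 3·3 = 9
P[7] = 2·max(5,6) = 2·6 = 12
P[8] = 2·max(6,9) = 2·9 = 18
One optimal split: 3 + 3 + 2; product 3·3·2 = 18.

18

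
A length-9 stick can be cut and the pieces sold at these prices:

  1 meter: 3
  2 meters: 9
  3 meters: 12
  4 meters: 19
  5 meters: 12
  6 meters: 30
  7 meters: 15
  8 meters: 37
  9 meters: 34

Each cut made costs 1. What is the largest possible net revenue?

41

Let v[k] be the best obtainable value from length k. For each k, try every first piece i and keep the best of price[i] + v[k−i] minus the 1 cut fee when i<k.
v[1] = 3
v[2] = 9
v[3] = 12
v[4] = 19
v[5] = 21  (first piece 1, then v[4]=19)
v[6] = 30
v[7] = 32  (first piece 1, then v[6]=30)
v[8] = 38  (first piece 2, then v[6]=30)
v[9] = 41  (first piece 3, then v[6]=30)
One optimal plan: pieces 6 + 3 (1 cut) → 42 − 1 = 41.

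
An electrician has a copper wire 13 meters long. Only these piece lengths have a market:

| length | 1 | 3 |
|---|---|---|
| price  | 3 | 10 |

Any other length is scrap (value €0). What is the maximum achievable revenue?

43

Build r[k] bottom-up: r[k] = max over allowed piece i of (p[i] + r[k−i]).
r[1] = 3
r[2] = 6  (first piece 1, then r[1]=3)
r[3] = max(3+6, 10+0) = 10
r[4] = max(3+10, 10+3) = 13
r[5] = max(3+13, 10+6) = 16
r[6] = max(3+16, 10+10) = 20
r[7] = max(3+20, 10+13) = 23
r[8] = max(3+23, 10+16) = 26
r[9] = max(3+26, 10+20) = 30
r[10] = max(3+30, 10+23) = 33
r[11] = max(3+33, 10+26) = 36
r[12] = max(3+36, 10+30) = 40
r[13] = max(3+40, 10+33) = 43
One optimal cutting: 3 + 3 + 3 + 3 + 1 → €43.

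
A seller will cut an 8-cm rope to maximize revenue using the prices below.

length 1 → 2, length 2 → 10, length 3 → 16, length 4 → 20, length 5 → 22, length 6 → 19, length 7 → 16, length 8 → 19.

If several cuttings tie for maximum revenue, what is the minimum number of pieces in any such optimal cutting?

Build r[k] bottom-up: r[k] = max over allowed piece i of (p[i] + r[k−i]).
r[1] = 2
r[2] = 10
r[3] = 16
r[4] = 20  (first piece 2, then r[2]=10)
r[5] = 26  (first piece 2, then r[3]=16)
r[6] = 32  (first piece 3, then r[3]=16)
r[7] = 36  (first piece 2, then r[5]=26)
r[8] = 42  (first piece 2, then r[6]=32)
Maximum revenue is 42.
Now minimize piece count subject to staying optimal: for each k, pieces[k] = 1 + min over i with p[i]+r[k−i]=r[k] of pieces[k−i].
pieces[5] = 2
pieces[6] = 2
pieces[7] = 2
pieces[8] = 3

3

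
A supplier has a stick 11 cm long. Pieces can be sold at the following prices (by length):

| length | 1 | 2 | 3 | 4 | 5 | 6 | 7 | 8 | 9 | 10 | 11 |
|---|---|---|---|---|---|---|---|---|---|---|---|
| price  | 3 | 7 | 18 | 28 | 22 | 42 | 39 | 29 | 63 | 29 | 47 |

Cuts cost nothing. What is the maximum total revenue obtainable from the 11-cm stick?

74

Build best[k] bottom-up: best[k] = max over allowed piece i of (p[i] + best[k−i]).
best[1] = 3
best[2] = max(3+3, 7+0) = 7
best[3] = max(3+7, 7+3, 18+0) = 18
best[4] = max(3+18, 7+7, 18+3, 28+0) = 28
best[5] = max(3+28, 7+18, 18+7, 28+3, 22+0) = 31
best[6] = max(3+31, 7+28, 18+18, 28+7, 22+3, 42+0) = 42
best[7] = max(3+42, 7+31, 18+28, …, 42+3, 39+0) = 46
best[8] = max(3+46, 7+42, 18+31, …, 39+3, 29+0) = 56
best[9] = max(3+56, 7+46, 18+42, …, 29+3, 63+0) = 63
best[10] = max(3+63, 7+56, 18+46, …, 63+3, 29+0) = 70
best[11] = max(3+70, 7+63, 18+56, …, 29+3, 47+0) = 74
One optimal cutting: 4 + 4 + 3 → 28 + 28 + 18 = 74.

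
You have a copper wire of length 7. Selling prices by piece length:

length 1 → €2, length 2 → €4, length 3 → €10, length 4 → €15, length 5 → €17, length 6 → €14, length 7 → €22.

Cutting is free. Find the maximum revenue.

25

Consider every possible first cut. R[k] is the best of p[i]+R[k−i] over all sellable i≤k.
R[1] = 2
R[2] = max(2+2, 4+0) = 4
R[3] = max(2+4, 4+2, 10+0) = 10
R[4] = max(2+10, 4+4, 10+2, 15+0) = 15
R[5] = max(2+15, 4+10, 10+4, 15+2, 17+0) = 17
R[6] = max(2+17, 4+15, 10+10, 15+4, 17+2, 14+0) = 20
R[7] = max(2+20, 4+17, 10+15, …, 14+2, 22+0) = 25
One optimal cutting: 4 + 3 → €15 + €10 = €25.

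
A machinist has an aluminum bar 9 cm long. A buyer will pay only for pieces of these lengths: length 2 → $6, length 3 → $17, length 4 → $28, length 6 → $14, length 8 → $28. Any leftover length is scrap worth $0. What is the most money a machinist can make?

Let f[k] be the best obtainable value from length k. For each k, try every first piece i and keep the best of price[i] + f[k−i].
f[1] = 0
f[2] = 6
f[3] = max(6+0, 17+0) = 17
f[4] = max(6+6, 17+0, 28+0) = 28
f[5] = max(6+17, 17+6, 28+0) = 28
f[6] = max(6+28, 17+17, 28+6, 14+0) = 34
f[7] = max(6+28, 17+28, 28+17, 14+0) = 45
f[8] = max(6+34, 17+28, 28+28, 14+6, 28+0) = 56
f[9] = max(6+45, 17+34, 28+28, 14+17, 28+0) = 56
One optimal cutting: pieces 4 + 4 with 1 cm of scrap → $56.

56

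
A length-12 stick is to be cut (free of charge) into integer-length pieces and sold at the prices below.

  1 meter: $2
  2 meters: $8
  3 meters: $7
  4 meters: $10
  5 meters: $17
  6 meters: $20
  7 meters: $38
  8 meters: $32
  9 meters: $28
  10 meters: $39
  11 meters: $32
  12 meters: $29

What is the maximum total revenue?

56

Let best[k] be the best obtainable value from length k. For each k, try every first piece i and keep the best of price[i] + best[k−i].
best[1] = 2
best[2] = max(2+2, 8+0) = 8
best[3] = max(2+8, 8+2, 7+0) = 10
best[4] = max(2+10, 8+8, 7+2, 10+0) = 16
best[5] = max(2+16, 8+10, 7+8, 10+2, 17+0) = 18
best[6] = max(2+18, 8+16, 7+10, 10+8, 17+2, 20+0) = 24
best[7] = max(2+24, 8+18, 7+16, …, 20+2, 38+0) = 38
best[8] = max(2+38, 8+24, 7+18, …, 38+2, 32+0) = 40
best[9] = max(2+40, 8+38, 7+24, …, 32+2, 28+0) = 46
best[10] = max(2+46, 8+40, 7+38, …, 28+2, 39+0) = 48
best[11] = max(2+48, 8+46, 7+40, …, 39+2, 32+0) = 54
best[12] = max(2+54, 8+48, 7+46, …, 32+2, 29+0) = 56
One optimal cutting: 7 + 2 + 2 + 1 → $38 + $8 + $8 + $2 = $56.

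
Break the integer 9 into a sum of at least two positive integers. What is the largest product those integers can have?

Define f[k] = max over 1≤i<k of i · max(k−i, f[k−i]); the inner max lets the remainder stay uncut if that's better.
Small cases: f[2]=1, f[3]=2, f[4]=4.
f[5] = 2×max(3,2) = 2×3 = 6
f[6] = 3×max(3,2) = 3×3 = 9
f[7] = 2×max(5,6) = 2×6 = 12
f[8] = 2×max(6,9) = 2×9 = 18
f[9] = 3×max(6,9) = 3×9 = 27
One optimal split: 3 + 3 + 3; product 3×3×3 = 27.

27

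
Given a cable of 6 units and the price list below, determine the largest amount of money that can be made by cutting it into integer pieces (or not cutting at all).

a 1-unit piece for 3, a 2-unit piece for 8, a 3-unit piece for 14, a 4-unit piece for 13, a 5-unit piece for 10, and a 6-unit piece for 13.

Let best[k] be the best obtainable value from length k. For each k, try every first piece i and keep the best of price[i] + best[k−i].
best[1] = 3
best[2] = 8
best[3] = 14
best[4] = 17  (first piece 1, then best[3]=14)
best[5] = 22  (first piece 2, then best[3]=14)
best[6] = 28  (first piece 3, then best[3]=14)
One optimal cutting: 3 + 3 → 14 + 14 = 28.

28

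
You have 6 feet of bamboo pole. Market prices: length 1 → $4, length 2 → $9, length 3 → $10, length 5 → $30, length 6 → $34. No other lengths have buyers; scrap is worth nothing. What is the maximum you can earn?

Consider every possible first cut. r[k] is the best of p[i]+r[k−i] over all sellable i≤k.
r[1] = 4
r[2] = max(4+4, 9+0) = 9
r[3] = max(4+9, 9+4, 10+0) = 13
r[4] = max(4+13, 9+9, 10+4) = 18
r[5] = max(4+18, 9+13, 10+9, 30+0) = 30
r[6] = max(4+30, 9+18, 10+13, 30+4, 34+0) = 34
One optimal cutting: 5 + 1 → $34.

34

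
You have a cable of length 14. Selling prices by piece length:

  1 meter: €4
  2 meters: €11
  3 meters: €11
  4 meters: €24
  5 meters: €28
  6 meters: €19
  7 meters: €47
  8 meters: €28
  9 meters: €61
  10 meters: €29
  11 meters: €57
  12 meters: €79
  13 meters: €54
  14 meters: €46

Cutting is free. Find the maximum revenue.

Let best[k] be the best obtainable value from length k. For each k, try every first piece i and keep the best of price[i] + best[k−i].
best[1] = 4
best[2] = 11
best[3] = 15  (first piece 1, then best[2]=11)
best[4] = 24
best[5] = 28  (first piece 1, then best[4]=24)
best[6] = 35  (first piece 2, then best[4]=24)
best[7] = 47
best[8] = 51  (first piece 1, then best[7]=47)
best[9] = 61
best[10] = 65  (first piece 1, then best[9]=61)
best[11] = 72  (first piece 2, then best[9]=61)
best[12] = 79
best[13] = 85  (first piece 4, then best[9]=61)
best[14] = 94  (first piece 7, then best[7]=47)
One optimal cutting: 7 + 7 → €47 + €47 = €94.

94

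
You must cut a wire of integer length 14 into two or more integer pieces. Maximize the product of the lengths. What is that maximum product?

Let m[k] be the best product for length k (with at least one cut). For each first piece i, the rest contributes max(k−i, m[k−i]).
Small cases: m[2]=1, m[3]=2, m[4]=4, m[5]=6, m[6]=9.
m[7] = max(1×9, 2×6, 3×4, 4×3, 5×2, 6×1) = 12
m[8] = max(1×12, 2×9, 3×6, …, 6×2, 7×1) = 18
m[9] = max(1×18, 2×12, 3×9, …, 7×2, 8×1) = 27
m[10] = max(1×27, 2×18, 3×12, …, 8×2, 9×1) = 36
m[11] = max(1×36, 2×27, 3×18, …, 9×2, 10×1) = 54
m[12] = max(1×54, 2×36, 3×27, …, 10×2, 11×1) = 81
m[13] = max(1×81, 2×54, 3×36, …, 11×2, 12×1) = 108
m[14] = max(1×108, 2×81, 3×54, …, 12×2, 13×1) = 162
One optimal split: 3 + 3 + 3 + 3 + 2; product 3×3×3×3×2 = 162.

162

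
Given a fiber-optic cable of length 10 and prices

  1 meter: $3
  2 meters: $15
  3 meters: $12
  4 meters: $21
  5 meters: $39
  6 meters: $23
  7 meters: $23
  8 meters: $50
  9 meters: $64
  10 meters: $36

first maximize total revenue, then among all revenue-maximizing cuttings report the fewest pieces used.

Build r[k] bottom-up: r[k] = max over allowed piece i of (p[i] + r[k−i]).
r[1] = 3
r[2] = 15
r[3] = 18  (first piece 1, then r[2]=15)
r[4] = 30  (first piece 2, then r[2]=15)
r[5] = 39
r[6] = 45  (first piece 2, then r[4]=30)
r[7] = 54  (first piece 2, then r[5]=39)
r[8] = 60  (first piece 2, then r[6]=45)
r[9] = 69  (first piece 2, then r[7]=54)
r[10] = 78  (first piece 5, then r[5]=39)
Maximum revenue is $78.
Now minimize piece count subject to staying optimal: for each k, pieces[k] = 1 + min over i with p[i]+r[k−i]=r[k] of pieces[k−i].
pieces[7] = 2
pieces[8] = 4
pieces[9] = 3
pieces[10] = 2

2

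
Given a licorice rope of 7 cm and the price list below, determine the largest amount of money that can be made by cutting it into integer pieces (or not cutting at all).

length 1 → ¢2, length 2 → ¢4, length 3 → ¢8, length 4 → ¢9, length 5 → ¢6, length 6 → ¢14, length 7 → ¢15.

18

Build R[k] bottom-up: R[k] = max over allowed piece i of (p[i] + R[k−i]).
R[1] = 2
R[2] = 4  (first piece 1, then R[1]=2)
R[3] = 8
R[4] = 10  (first piece 1, then R[3]=8)
R[5] = 12  (first piece 1, then R[4]=10)
R[6] = 16  (first piece 3, then R[3]=8)
R[7] = 18  (first piece 1, then R[6]=16)
One optimal cutting: 3 + 3 + 1 → ¢8 + ¢8 + ¢2 = ¢18.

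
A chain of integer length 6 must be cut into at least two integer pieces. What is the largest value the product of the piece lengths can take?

9

Fill g[k] for k=2..6: at each k try every first piece i and multiply by the better of (k−i) uncut or g[k−i].
g[2] = 1×max(1,0) = 1×1 = 1
g[3] = max(1×2, 2×1) = 2
g[4] = max(1×3, 2×2, 3×1) = 4
g[5] = max(1×4, 2×3, 3×2, 4×1) = 6
g[6] = max(1×6, 2×4, 3×3, 4×2, 5×1) = 9
One optimal split: 3 + 3; product 3×3 = 9.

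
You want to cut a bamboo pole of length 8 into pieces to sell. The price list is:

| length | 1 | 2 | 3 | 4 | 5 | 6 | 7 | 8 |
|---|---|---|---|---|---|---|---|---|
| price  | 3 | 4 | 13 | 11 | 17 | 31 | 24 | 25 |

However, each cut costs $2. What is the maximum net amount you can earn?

33

Let v[k] be the best obtainable value from length k. For each k, try every first piece i and keep the best of price[i] + v[k−i] minus the 2 cut fee when i<k.
v[1] = 3
v[2] = max(3+3-2, 4+0) = 4
v[3] = max(3+4-2, 4+3-2, 13+0) = 13
v[4] = max(3+13-2, 4+4-2, 13+3-2, 11+0) = 14
v[5] = max(3+14-2, 4+13-2, 13+4-2, 11+3-2, 17+0) = 17
v[6] = max(3+17-2, 4+14-2, 13+13-2, 11+4-2, 17+3-2, 31+0) = 31
v[7] = max(3+31-2, 4+17-2, 13+14-2, …, 31+3-2, 24+0) = 32
v[8] = max(3+32-2, 4+31-2, 13+17-2, …, 24+3-2, 25+0) = 33
One optimal plan: pieces 6 + 1 + 1 (2 cuts) → $37 − $4 = $33.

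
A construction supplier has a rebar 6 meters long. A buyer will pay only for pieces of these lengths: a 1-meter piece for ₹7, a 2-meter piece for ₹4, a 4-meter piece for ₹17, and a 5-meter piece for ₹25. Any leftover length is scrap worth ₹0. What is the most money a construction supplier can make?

Build r[k] bottom-up: r[k] = max over allowed piece i of (p[i] + r[k−i]).
r[1] = 7
r[2] = 14  (first piece 1, then r[1]=7)
r[3] = 21  (first piece 1, then r[2]=14)
r[4] = 28  (first piece 1, then r[3]=21)
r[5] = 35  (first piece 1, then r[4]=28)
r[6] = 42  (first piece 1, then r[5]=35)
One optimal cutting: 1 + 1 + 1 + 1 + 1 + 1 → ₹42.

42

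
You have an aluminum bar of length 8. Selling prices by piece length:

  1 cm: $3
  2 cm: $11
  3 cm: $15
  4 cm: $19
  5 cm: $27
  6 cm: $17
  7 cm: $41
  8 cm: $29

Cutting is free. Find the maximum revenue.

Consider every possible first cut. R[k] is the best of p[i]+R[k−i] over all sellable i≤k.
R[1] = 3
R[2] = 11
R[3] = 15
R[4] = 22  (first piece 2, then R[2]=11)
R[5] = 27
R[6] = 33  (first piece 2, then R[4]=22)
R[7] = 41
R[8] = 44  (first piece 1, then R[7]=41)
One optimal cutting: 7 + 1 → $41 + $3 = $44.

44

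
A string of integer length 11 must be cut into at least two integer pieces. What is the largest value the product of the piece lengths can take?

54

Fill f[k] for k=2..11: at each k try every first piece i and multiply by the better of (k−i) uncut or f[k−i].
Small cases: f[2]=1, f[3]=2.
f[4] = max(1*3, 2*2, 3*1) = 4
f[5] = max(1*4, 2*3, 3*2, 4*1) = 6
f[6] = max(1*6, 2*4, 3*3, 4*2, 5*1) = 9
f[7] = max(1*9, 2*6, 3*4, 4*3, 5*2, 6*1) = 12
f[8] = max(1*12, 2*9, 3*6, …, 6*2, 7*1) = 18
f[9] = max(1*18, 2*12, 3*9, …, 7*2, 8*1) = 27
f[10] = max(1*27, 2*18, 3*12, …, 8*2, 9*1) = 36
f[11] = max(1*36, 2*27, 3*18, …, 9*2, 10*1) = 54
One optimal split: 3 + 3 + 3 + 2; product 3*3*3*2 = 54.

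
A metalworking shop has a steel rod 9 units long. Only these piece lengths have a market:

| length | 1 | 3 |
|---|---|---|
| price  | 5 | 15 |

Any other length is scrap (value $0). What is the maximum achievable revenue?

Consider every possible first cut. f[k] is the best of p[i]+f[k−i] over all sellable i≤k.
f[1] = 5
f[2] = 10  (first piece 1, then f[1]=5)
f[3] = 15  (first piece 1, then f[2]=10)
f[4] = 20  (first piece 1, then f[3]=15)
f[5] = 25  (first piece 1, then f[4]=20)
f[6] = 30  (first piece 1, then f[5]=25)
f[7] = 35  (first piece 1, then f[6]=30)
f[8] = 40  (first piece 1, then f[7]=35)
f[9] = 45  (first piece 1, then f[8]=40)
One optimal cutting: 1 + 1 + 1 + 1 + 1 + 1 + 1 + 1 + 1 → $45.

45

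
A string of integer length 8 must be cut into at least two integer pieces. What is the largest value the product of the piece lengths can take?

Let P[k] be the best product for length k (with at least one cut). For each first piece i, the rest contributes max(k−i, P[k−i]).
P[2] = 1·max(1,0) = 1·1 = 1
P[3] = 1·max(2,1) = 1·2 = 2
P[4] = 2·max(2,1) = 2·2 = 4
P[5] = 2·max(3,2) = 2·3 = 6
P[6] = 3·max(3,2) = 3·3 = 9
P[7] = 2·max(5,6) = 2·6 = 12
P[8] = 2·max(6,9) = 2·9 = 18
One optimal split: 3 + 3 + 2; product 3·3·2 = 18.

18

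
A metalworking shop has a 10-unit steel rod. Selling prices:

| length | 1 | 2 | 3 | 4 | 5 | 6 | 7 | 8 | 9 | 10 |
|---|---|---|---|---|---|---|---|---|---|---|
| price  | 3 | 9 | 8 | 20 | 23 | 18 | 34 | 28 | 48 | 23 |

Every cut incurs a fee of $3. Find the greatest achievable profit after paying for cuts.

Consider every possible first cut. v[k] is the best of p[i]+v[k−i] over all sellable i≤k, charging 3 whenever i<k.
v[1] = 3
v[2] = max(3+3-3, 9+0) = 9
v[3] = max(3+9-3, 9+3-3, 8+0) = 9
v[4] = max(3+9-3, 9+9-3, 8+3-3, 20+0) = 20
v[5] = max(3+20-3, 9+9-3, 8+9-3, 20+3-3, 23+0) = 23
v[6] = max(3+23-3, 9+20-3, 8+9-3, 20+9-3, 23+3-3, 18+0) = 26
v[7] = max(3+26-3, 9+23-3, 8+20-3, …, 18+3-3, 34+0) = 34
v[8] = max(3+34-3, 9+26-3, 8+23-3, …, 34+3-3, 28+0) = 37
v[9] = max(3+37-3, 9+34-3, 8+26-3, …, 28+3-3, 48+0) = 48
v[10] = max(3+48-3, 9+37-3, 8+34-3, …, 48+3-3, 23+0) = 48
One optimal plan: pieces 9 + 1 (1 cut) → $51 − $3 = $48.

48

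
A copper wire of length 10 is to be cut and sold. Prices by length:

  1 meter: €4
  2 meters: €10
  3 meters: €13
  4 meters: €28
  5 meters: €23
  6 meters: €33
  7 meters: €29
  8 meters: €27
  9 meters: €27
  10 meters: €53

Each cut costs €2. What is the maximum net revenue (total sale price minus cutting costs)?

Build r[k] bottom-up: r[k] = max over allowed piece i of (p[i] + r[k−i]) − 2 per cut.
r[1] = 4
r[2] = max(4+4-2, 10+0) = 10
r[3] = max(4+10-2, 10+4-2, 13+0) = 13
r[4] = max(4+13-2, 10+10-2, 13+4-2, 28+0) = 28
r[5] = max(4+28-2, 10+13-2, 13+10-2, 28+4-2, 23+0) = 30
r[6] = max(4+30-2, 10+28-2, 13+13-2, 28+10-2, 23+4-2, 33+0) = 36
r[7] = max(4+36-2, 10+30-2, 13+28-2, …, 33+4-2, 29+0) = 39
r[8] = max(4+39-2, 10+36-2, 13+30-2, …, 29+4-2, 27+0) = 54
r[9] = max(4+54-2, 10+39-2, 13+36-2, …, 27+4-2, 27+0) = 56
r[10] = max(4+56-2, 10+54-2, 13+39-2, …, 27+4-2, 53+0) = 62
One optimal plan: pieces 4 + 4 + 2 (2 cuts) → €66 − €4 = €62.

62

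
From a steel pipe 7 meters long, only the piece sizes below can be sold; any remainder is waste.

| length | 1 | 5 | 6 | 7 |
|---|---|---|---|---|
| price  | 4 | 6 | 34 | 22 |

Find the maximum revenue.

Build best[k] bottom-up: best[k] = max over allowed piece i of (p[i] + best[k−i]).
best[1] = 4
best[2] = 8  (first piece 1, then best[1]=4)
best[3] = 12  (first piece 1, then best[2]=8)
best[4] = 16  (first piece 1, then best[3]=12)
best[5] = 20  (first piece 1, then best[4]=16)
best[6] = 34
best[7] = 38  (first piece 1, then best[6]=34)
One optimal cutting: 6 + 1 → $38.

38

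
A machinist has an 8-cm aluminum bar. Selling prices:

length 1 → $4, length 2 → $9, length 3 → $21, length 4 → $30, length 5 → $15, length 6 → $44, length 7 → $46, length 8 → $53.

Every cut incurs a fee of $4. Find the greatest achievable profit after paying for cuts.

Build v[k] bottom-up: v[k] = max over allowed piece i of (p[i] + v[k−i]) − 4 per cut.
v[1] = 4
v[2] = max(4+4-4, 9+0) = 9
v[3] = max(4+9-4, 9+4-4, 21+0) = 21
v[4] = max(4+21-4, 9+9-4, 21+4-4, 30+0) = 30
v[5] = max(4+30-4, 9+21-4, 21+9-4, 30+4-4, 15+0) = 30
v[6] = max(4+30-4, 9+30-4, 21+21-4, 30+9-4, 15+4-4, 44+0) = 44
v[7] = max(4+44-4, 9+30-4, 21+30-4, …, 44+4-4, 46+0) = 47
v[8] = max(4+47-4, 9+44-4, 21+30-4, …, 46+4-4, 53+0) = 56
One optimal plan: pieces 4 + 4 (1 cut) → $60 − $4 = $56.

56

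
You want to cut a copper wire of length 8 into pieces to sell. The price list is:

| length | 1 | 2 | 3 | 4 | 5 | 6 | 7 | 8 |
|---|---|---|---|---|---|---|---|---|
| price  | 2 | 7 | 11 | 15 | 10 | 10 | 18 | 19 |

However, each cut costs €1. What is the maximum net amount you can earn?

Build v[k] bottom-up: v[k] = max over allowed piece i of (p[i] + v[k−i]) − 1 per cut.
v[1] = 2
v[2] = max(2+2-1, 7+0) = 7
v[3] = max(2+7-1, 7+2-1, 11+0) = 11
v[4] = max(2+11-1, 7+7-1, 11+2-1, 15+0) = 15
v[5] = max(2+15-1, 7+11-1, 11+7-1, 15+2-1, 10+0) = 17
v[6] = max(2+17-1, 7+15-1, 11+11-1, 15+7-1, 10+2-1, 10+0) = 21
v[7] = max(2+21-1, 7+17-1, 11+15-1, …, 10+2-1, 18+0) = 25
v[8] = max(2+25-1, 7+21-1, 11+17-1, …, 18+2-1, 19+0) = 29
One optimal plan: pieces 4 + 4 (1 cut) → €30 − €1 = €29.

29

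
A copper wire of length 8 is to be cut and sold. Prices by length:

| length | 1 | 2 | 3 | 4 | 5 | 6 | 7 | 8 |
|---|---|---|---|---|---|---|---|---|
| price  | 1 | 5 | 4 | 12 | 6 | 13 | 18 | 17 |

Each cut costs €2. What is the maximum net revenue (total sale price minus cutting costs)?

Let net[k] be the best obtainable value from length k. For each k, try every first piece i and keep the best of price[i] + net[k−i] minus the 2 cut fee when i<k.
net[1] = 1
net[2] = max(1+1-2, 5+0) = 5
net[3] = max(1+5-2, 5+1-2, 4+0) = 4
net[4] = max(1+4-2, 5+5-2, 4+1-2, 12+0) = 12
net[5] = max(1+12-2, 5+4-2, 4+5-2, 12+1-2, 6+0) = 11
net[6] = max(1+11-2, 5+12-2, 4+4-2, 12+5-2, 6+1-2, 13+0) = 15
net[7] = max(1+15-2, 5+11-2, 4+12-2, …, 13+1-2, 18+0) = 18
net[8] = max(1+18-2, 5+15-2, 4+11-2, …, 18+1-2, 17+0) = 22
One optimal plan: pieces 4 + 4 (1 cut) → €24 − €2 = €22.

22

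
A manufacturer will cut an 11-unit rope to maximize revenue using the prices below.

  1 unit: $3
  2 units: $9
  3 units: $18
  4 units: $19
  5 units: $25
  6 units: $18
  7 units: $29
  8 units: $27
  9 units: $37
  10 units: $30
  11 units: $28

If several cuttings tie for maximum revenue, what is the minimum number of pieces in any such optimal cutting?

Build r[k] bottom-up: r[k] = max over allowed piece i of (p[i] + r[k−i]).
r[1] = 3
r[2] = max(3+3, 9+0) = 9
r[3] = max(3+9, 9+3, 18+0) = 18
r[4] = max(3+18, 9+9, 18+3, 19+0) = 21
r[5] = max(3+21, 9+18, 18+9, 19+3, 25+0) = 27
r[6] = max(3+27, 9+21, 18+18, 19+9, 25+3, 18+0) = 36
r[7] = max(3+36, 9+27, 18+21, …, 18+3, 29+0) = 39
r[8] = max(3+39, 9+36, 18+27, …, 29+3, 27+0) = 45
r[9] = max(3+45, 9+39, 18+36, …, 27+3, 37+0) = 54
r[10] = max(3+54, 9+45, 18+39, …, 37+3, 30+0) = 57
r[11] = max(3+57, 9+54, 18+45, …, 30+3, 28+0) = 63
Maximum revenue is $63.
Now minimize piece count subject to staying optimal: for each k, pieces[k] = 1 + min over i with p[i]+r[k−i]=r[k] of pieces[k−i].
pieces[8] = 3
pieces[9] = 3
pieces[10] = 4
pieces[11] = 4

4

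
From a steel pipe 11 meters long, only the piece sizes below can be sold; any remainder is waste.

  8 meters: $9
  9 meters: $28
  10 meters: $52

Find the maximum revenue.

52

Let f[k] be the best obtainable value from length k. For each k, try every first piece i and keep the best of price[i] + f[k−i].
f[1] = 0
f[2] = 0
f[3] = 0
f[4] = 0
f[5] = 0
f[6] = 0
f[7] = 0
f[8] = 9
f[9] = max(9+0, 28+0) = 28
f[10] = max(9+0, 28+0, 52+0) = 52
f[11] = max(9+0, 28+0, 52+0) = 52
One optimal cutting: pieces 10 with 1 meter of scrap → $52.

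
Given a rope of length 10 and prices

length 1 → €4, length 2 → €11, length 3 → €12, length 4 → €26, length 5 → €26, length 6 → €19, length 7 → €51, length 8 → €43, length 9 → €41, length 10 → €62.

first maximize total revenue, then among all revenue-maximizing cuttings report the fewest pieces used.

3

Consider every possible first cut. r[k] is the best of p[i]+r[k−i] over all sellable i≤k.
r[1] = 4
r[2] = 11
r[3] = 15  (first piece 1, then r[2]=11)
r[4] = 26
r[5] = 30  (first piece 1, then r[4]=26)
r[6] = 37  (first piece 2, then r[4]=26)
r[7] = 51
r[8] = 55  (first piece 1, then r[7]=51)
r[9] = 62  (first piece 2, then r[7]=51)
r[10] = 66  (first piece 1, then r[9]=62)
Maximum revenue is €66.
Now minimize piece count subject to staying optimal: for each k, pieces[k] = 1 + min over i with p[i]+r[k−i]=r[k] of pieces[k−i].
pieces[7] = 1
pieces[8] = 2
pieces[9] = 2
pieces[10] = 3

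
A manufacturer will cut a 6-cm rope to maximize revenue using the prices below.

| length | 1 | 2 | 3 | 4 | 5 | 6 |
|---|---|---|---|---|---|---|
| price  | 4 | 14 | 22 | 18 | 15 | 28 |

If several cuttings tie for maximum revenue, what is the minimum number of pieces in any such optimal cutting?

Build r[k] bottom-up: r[k] = max over allowed piece i of (p[i] + r[k−i]).
r[1] = 4
r[2] = max(4+4, 14+0) = 14
r[3] = max(4+14, 14+4, 22+0) = 22
r[4] = max(4+22, 14+14, 22+4, 18+0) = 28
r[5] = max(4+28, 14+22, 22+14, 18+4, 15+0) = 36
r[6] = max(4+36, 14+28, 22+22, 18+14, 15+4, 28+0) = 44
Maximum revenue is $44.
Now minimize piece count subject to staying optimal: for each k, pieces[k] = 1 + min over i with p[i]+r[k−i]=r[k] of pieces[k−i].
pieces[3] = 1
pieces[4] = 2
pieces[5] = 2
pieces[6] = 2

2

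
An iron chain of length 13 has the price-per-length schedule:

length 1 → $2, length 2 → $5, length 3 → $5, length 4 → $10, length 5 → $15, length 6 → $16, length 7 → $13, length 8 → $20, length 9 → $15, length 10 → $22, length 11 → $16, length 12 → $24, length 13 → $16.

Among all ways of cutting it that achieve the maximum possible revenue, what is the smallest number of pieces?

Let r[k] be the best obtainable value from length k. For each k, try every first piece i and keep the best of price[i] + r[k−i].
r[1] = 2
r[2] = 5
r[3] = 7  (first piece 1, then r[2]=5)
r[4] = 10  (first piece 2, then r[2]=5)
r[5] = 15
r[6] = 17  (first piece 1, then r[5]=15)
r[7] = 20  (first piece 2, then r[5]=15)
r[8] = 22  (first piece 1, then r[7]=20)
r[9] = 25  (first piece 2, then r[7]=20)
r[10] = 30  (first piece 5, then r[5]=15)
r[11] = 32  (first piece 1, then r[10]=30)
r[12] = 35  (first piece 2, then r[10]=30)
r[13] = 37  (first piece 1, then r[12]=35)
Maximum revenue is $37.
Now minimize piece count subject to staying optimal: for each k, pieces[k] = 1 + min over i with p[i]+r[k−i]=r[k] of pieces[k−i].
pieces[10] = 2
pieces[11] = 3
pieces[12] = 3
pieces[13] = 4

4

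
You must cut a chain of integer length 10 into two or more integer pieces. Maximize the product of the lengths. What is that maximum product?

Define P[k] = max over 1≤i<k of i · max(k−i, P[k−i]); the inner max lets the remainder stay uncut if that's better.
P[2] = 1×max(1,0) = 1×1 = 1
P[3] = 1×max(2,1) = 1×2 = 2
P[4] = 2×max(2,1) = 2×2 = 4
P[5] = 2×max(3,2) = 2×3 = 6
P[6] = 3×max(3,2) = 3×3 = 9
P[7] = 2×max(5,6) = 2×6 = 12
P[8] = 2×max(6,9) = 2×9 = 18
P[9] = 3×max(6,9) = 3×9 = 27
P[10] = 2×max(8,18) = 2×18 = 36
One optimal split: 3 + 3 + 2 + 2; product 3×3×2×2 = 36.

36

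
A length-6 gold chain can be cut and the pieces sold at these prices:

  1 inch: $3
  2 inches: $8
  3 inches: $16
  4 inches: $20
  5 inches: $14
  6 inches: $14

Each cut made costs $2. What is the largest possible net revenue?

30

Consider every possible first cut. v[k] is the best of p[i]+v[k−i] over all sellable i≤k, charging 2 whenever i<k.
v[1] = 3
v[2] = max(3+3-2, 8+0) = 8
v[3] = max(3+8-2, 8+3-2, 16+0) = 16
v[4] = max(3+16-2, 8+8-2, 16+3-2, 20+0) = 20
v[5] = max(3+20-2, 8+16-2, 16+8-2, 20+3-2, 14+0) = 22
v[6] = max(3+22-2, 8+20-2, 16+16-2, 20+8-2, 14+3-2, 14+0) = 30
One optimal plan: pieces 3 + 3 (1 cut) → $32 − $2 = $30.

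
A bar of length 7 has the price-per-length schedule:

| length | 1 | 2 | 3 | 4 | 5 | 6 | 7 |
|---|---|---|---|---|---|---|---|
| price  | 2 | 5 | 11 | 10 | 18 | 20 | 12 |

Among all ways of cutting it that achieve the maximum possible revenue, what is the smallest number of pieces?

Let r[k] be the best obtainable value from length k. For each k, try every first piece i and keep the best of price[i] + r[k−i].
r[1] = 2
r[2] = max(2+2, 5+0) = 5
r[3] = max(2+5, 5+2, 11+0) = 11
r[4] = max(2+11, 5+5, 11+2, 10+0) = 13
r[5] = max(2+13, 5+11, 11+5, 10+2, 18+0) = 18
r[6] = max(2+18, 5+13, 11+11, 10+5, 18+2, 20+0) = 22
r[7] = max(2+22, 5+18, 11+13, …, 20+2, 12+0) = 24
Maximum revenue is 24.
Now minimize piece count subject to staying optimal: for each k, pieces[k] = 1 + min over i with p[i]+r[k−i]=r[k] of pieces[k−i].
pieces[4] = 2
pieces[5] = 1
pieces[6] = 2
pieces[7] = 3

3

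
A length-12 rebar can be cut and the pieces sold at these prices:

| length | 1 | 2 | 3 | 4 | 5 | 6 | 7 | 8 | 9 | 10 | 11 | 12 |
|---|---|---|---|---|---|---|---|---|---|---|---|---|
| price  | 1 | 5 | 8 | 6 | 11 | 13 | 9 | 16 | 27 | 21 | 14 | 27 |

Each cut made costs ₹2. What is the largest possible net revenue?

Let net[k] be the best obtainable value from length k. For each k, try every first piece i and keep the best of price[i] + net[k−i] minus the 2 cut fee when i<k.
net[1] = 1
net[2] = max(1+1-2, 5+0) = 5
net[3] = max(1+5-2, 5+1-2, 8+0) = 8
net[4] = max(1+8-2, 5+5-2, 8+1-2, 6+0) = 8
net[5] = max(1+8-2, 5+8-2, 8+5-2, 6+1-2, 11+0) = 11
net[6] = max(1+11-2, 5+8-2, 8+8-2, 6+5-2, 11+1-2, 13+0) = 14
net[7] = max(1+14-2, 5+11-2, 8+8-2, …, 13+1-2, 9+0) = 14
net[8] = max(1+14-2, 5+14-2, 8+11-2, …, 9+1-2, 16+0) = 17
net[9] = max(1+17-2, 5+14-2, 8+14-2, …, 16+1-2, 27+0) = 27
net[10] = max(1+27-2, 5+17-2, 8+14-2, …, 27+1-2, 21+0) = 26
net[11] = max(1+26-2, 5+27-2, 8+17-2, …, 21+1-2, 14+0) = 30
net[12] = max(1+30-2, 5+26-2, 8+27-2, …, 14+1-2, 27+0) = 33
One optimal plan: pieces 9 + 3 (1 cut) → ₹35 − ₹2 = ₹33.

33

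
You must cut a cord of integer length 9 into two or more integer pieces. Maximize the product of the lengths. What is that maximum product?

27

Fill prod[k] for k=2..9: at each k try every first piece i and multiply by the better of (k−i) uncut or prod[k−i].
prod[2] = 1×max(1,0) = 1×1 = 1
prod[3] = 1×max(2,1) = 1×2 = 2
prod[4] = 2×max(2,1) = 2×2 = 4
prod[5] = 2×max(3,2) = 2×3 = 6
prod[6] = 3×max(3,2) = 3×3 = 9
prod[7] = 2×max(5,6) = 2×6 = 12
prod[8] = 2×max(6,9) = 2×9 = 18
prod[9] = 3×max(6,9) = 3×9 = 27
One optimal split: 3 + 3 + 3; product 3×3×3 = 27.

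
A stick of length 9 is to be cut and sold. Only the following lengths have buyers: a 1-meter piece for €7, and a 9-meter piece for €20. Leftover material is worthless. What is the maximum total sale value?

Let best[k] be the best obtainable value from length k. For each k, try every first piece i and keep the best of price[i] + best[k−i].
best[1] = 7
best[2] = 14  (first piece 1, then best[1]=7)
best[3] = 21  (first piece 1, then best[2]=14)
best[4] = 28  (first piece 1, then best[3]=21)
best[5] = 35  (first piece 1, then best[4]=28)
best[6] = 42  (first piece 1, then best[5]=35)
best[7] = 49  (first piece 1, then best[6]=42)
best[8] = 56  (first piece 1, then best[7]=49)
best[9] = 63  (first piece 1, then best[8]=56)
One optimal cutting: 1 + 1 + 1 + 1 + 1 + 1 + 1 + 1 + 1 → €63.

63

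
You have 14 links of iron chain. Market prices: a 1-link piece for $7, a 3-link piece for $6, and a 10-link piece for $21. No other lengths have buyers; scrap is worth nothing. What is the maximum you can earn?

Consider every possible first cut. f[k] is the best of p[i]+f[k−i] over all sellable i≤k.
f[1] = 7
f[2] = 14  (first piece 1, then f[1]=7)
f[3] = 21  (first piece 1, then f[2]=14)
f[4] = 28  (first piece 1, then f[3]=21)
f[5] = 35  (first piece 1, then f[4]=28)
f[6] = 42  (first piece 1, then f[5]=35)
f[7] = 49  (first piece 1, then f[6]=42)
f[8] = 56  (first piece 1, then f[7]=49)
f[9] = 63  (first piece 1, then f[8]=56)
f[10] = 70  (first piece 1, then f[9]=63)
f[11] = 77  (first piece 1, then f[10]=70)
f[12] = 84  (first piece 1, then f[11]=77)
f[13] = 91  (first piece 1, then f[12]=84)
f[14] = 98  (first piece 1, then f[13]=91)
One optimal cutting: 1 + 1 + 1 + 1 + 1 + 1 + 1 + 1 + 1 + 1 + 1 + 1 + 1 + 1 → $98.

98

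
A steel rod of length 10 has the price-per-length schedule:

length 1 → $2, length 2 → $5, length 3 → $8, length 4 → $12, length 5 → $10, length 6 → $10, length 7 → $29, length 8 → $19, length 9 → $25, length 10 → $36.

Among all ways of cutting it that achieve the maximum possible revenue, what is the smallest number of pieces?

2

Build r[k] bottom-up: r[k] = max over allowed piece i of (p[i] + r[k−i]).
r[1] = 2
r[2] = max(2+2, 5+0) = 5
r[3] = max(2+5, 5+2, 8+0) = 8
r[4] = max(2+8, 5+5, 8+2, 12+0) = 12
r[5] = max(2+12, 5+8, 8+5, 12+2, 10+0) = 14
r[6] = max(2+14, 5+12, 8+8, 12+5, 10+2, 10+0) = 17
r[7] = max(2+17, 5+14, 8+12, …, 10+2, 29+0) = 29
r[8] = max(2+29, 5+17, 8+14, …, 29+2, 19+0) = 31
r[9] = max(2+31, 5+29, 8+17, …, 19+2, 25+0) = 34
r[10] = max(2+34, 5+31, 8+29, …, 25+2, 36+0) = 37
Maximum revenue is $37.
Now minimize piece count subject to staying optimal: for each k, pieces[k] = 1 + min over i with p[i]+r[k−i]=r[k] of pieces[k−i].
pieces[7] = 1
pieces[8] = 2
pieces[9] = 2
pieces[10] = 2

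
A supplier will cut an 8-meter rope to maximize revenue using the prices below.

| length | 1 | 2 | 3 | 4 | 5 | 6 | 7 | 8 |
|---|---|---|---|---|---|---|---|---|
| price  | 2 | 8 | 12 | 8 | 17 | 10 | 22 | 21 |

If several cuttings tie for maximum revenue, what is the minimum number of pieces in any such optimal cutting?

3

Build r[k] bottom-up: r[k] = max over allowed piece i of (p[i] + r[k−i]).
r[1] = 2
r[2] = 8
r[3] = 12
r[4] = 16  (first piece 2, then r[2]=8)
r[5] = 20  (first piece 2, then r[3]=12)
r[6] = 24  (first piece 2, then r[4]=16)
r[7] = 28  (first piece 2, then r[5]=20)
r[8] = 32  (first piece 2, then r[6]=24)
Maximum revenue is 32.
Now minimize piece count subject to staying optimal: for each k, pieces[k] = 1 + min over i with p[i]+r[k−i]=r[k] of pieces[k−i].
pieces[5] = 2
pieces[6] = 2
pieces[7] = 3
pieces[8] = 3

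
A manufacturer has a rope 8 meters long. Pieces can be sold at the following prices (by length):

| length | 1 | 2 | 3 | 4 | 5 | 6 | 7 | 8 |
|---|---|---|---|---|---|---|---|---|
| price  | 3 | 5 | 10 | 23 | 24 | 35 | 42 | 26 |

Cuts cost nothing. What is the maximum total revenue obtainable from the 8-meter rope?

Consider every possible first cut. best[k] is the best of p[i]+best[k−i] over all sellable i≤k.
best[1] = 3
best[2] = max(3+3, 5+0) = 6
best[3] = max(3+6, 5+3, 10+0) = 10
best[4] = max(3+10, 5+6, 10+3, 23+0) = 23
best[5] = max(3+23, 5+10, 10+6, 23+3, 24+0) = 26
best[6] = max(3+26, 5+23, 10+10, 23+6, 24+3, 35+0) = 35
best[7] = max(3+35, 5+26, 10+23, …, 35+3, 42+0) = 42
best[8] = max(3+42, 5+35, 10+26, …, 42+3, 26+0) = 46
One optimal cutting: 4 + 4 → $23 + $23 = $46.

46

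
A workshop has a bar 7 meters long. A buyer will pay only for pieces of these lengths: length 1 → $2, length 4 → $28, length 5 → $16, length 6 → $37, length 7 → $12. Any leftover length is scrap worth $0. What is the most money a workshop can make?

39

Let f[k] be the best obtainable value from length k. For each k, try every first piece i and keep the best of price[i] + f[k−i].
f[1] = 2
f[2] = 4  (first piece 1, then f[1]=2)
f[3] = 6  (first piece 1, then f[2]=4)
f[4] = 28
f[5] = 30  (first piece 1, then f[4]=28)
f[6] = 37
f[7] = 39  (first piece 1, then f[6]=37)
One optimal cutting: 6 + 1 → $39.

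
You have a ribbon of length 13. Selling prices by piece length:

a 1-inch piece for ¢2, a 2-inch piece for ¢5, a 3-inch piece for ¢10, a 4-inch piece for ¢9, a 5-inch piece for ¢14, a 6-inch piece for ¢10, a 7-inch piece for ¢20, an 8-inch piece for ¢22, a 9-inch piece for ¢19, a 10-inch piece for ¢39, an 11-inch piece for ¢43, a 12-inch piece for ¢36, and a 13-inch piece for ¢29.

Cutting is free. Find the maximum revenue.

49

Let R[k] be the best obtainable value from length k. For each k, try every first piece i and keep the best of price[i] + R[k−i].
R[1] = 2
R[2] = 5
R[3] = 10
R[4] = 12  (first piece 1, then R[3]=10)
R[5] = 15  (first piece 2, then R[3]=10)
R[6] = 20  (first piece 3, then R[3]=10)
R[7] = 22  (first piece 1, then R[6]=20)
R[8] = 25  (first piece 2, then R[6]=20)
R[9] = 30  (first piece 3, then R[6]=20)
R[10] = 39
R[11] = 43
R[12] = 45  (first piece 1, then R[11]=43)
R[13] = 49  (first piece 3, then R[10]=39)
One optimal cutting: 10 + 3 → ¢39 + ¢10 = ¢49.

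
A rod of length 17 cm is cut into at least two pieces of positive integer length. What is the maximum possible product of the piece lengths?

Define P[k] = max over 1≤i<k of i · max(k−i, P[k−i]); the inner max lets the remainder stay uncut if that's better.
Small cases: P[2]=1, P[3]=2, P[4]=4, P[5]=6, P[6]=9, P[7]=12, P[8]=18, P[9]=27.
P[10] = 2·max(8,18) = 2·18 = 36
P[11] = 2·max(9,27) = 2·27 = 54
P[12] = 3·max(9,27) = 3·27 = 81
P[13] = 2·max(11,54) = 2·54 = 108
P[14] = 2·max(12,81) = 2·81 = 162
P[15] = 3·max(12,81) = 3·81 = 243
P[16] = 2·max(14,162) = 2·162 = 324
P[17] = 2·max(15,243) = 2·243 = 486
One optimal split: 3 + 3 + 3 + 3 + 3 + 2; product 3·3·3·3·3·2 = 486.

486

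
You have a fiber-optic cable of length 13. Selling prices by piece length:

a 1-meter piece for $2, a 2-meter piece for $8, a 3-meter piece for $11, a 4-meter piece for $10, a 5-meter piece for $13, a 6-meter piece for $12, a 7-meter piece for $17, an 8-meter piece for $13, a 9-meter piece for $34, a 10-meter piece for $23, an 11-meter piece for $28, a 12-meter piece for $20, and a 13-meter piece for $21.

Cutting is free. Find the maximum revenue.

Let R[k] be the best obtainable value from length k. For each k, try every first piece i and keep the best of price[i] + R[k−i].
R[1] = 2
R[2] = max(2+2, 8+0) = 8
R[3] = max(2+8, 8+2, 11+0) = 11
R[4] = max(2+11, 8+8, 11+2, 10+0) = 16
R[5] = max(2+16, 8+11, 11+8, 10+2, 13+0) = 19
R[6] = max(2+19, 8+16, 11+11, 10+8, 13+2, 12+0) = 24
R[7] = max(2+24, 8+19, 11+16, …, 12+2, 17+0) = 27
R[8] = max(2+27, 8+24, 11+19, …, 17+2, 13+0) = 32
R[9] = max(2+32, 8+27, 11+24, …, 13+2, 34+0) = 35
R[10] = max(2+35, 8+32, 11+27, …, 34+2, 23+0) = 40
R[11] = max(2+40, 8+35, 11+32, …, 23+2, 28+0) = 43
R[12] = max(2+43, 8+40, 11+35, …, 28+2, 20+0) = 48
R[13] = max(2+48, 8+43, 11+40, …, 20+2, 21+0) = 51
One optimal cutting: 3 + 2 + 2 + 2 + 2 + 2 → $11 + $8 + $8 + $8 + $8 + $8 = $51.

51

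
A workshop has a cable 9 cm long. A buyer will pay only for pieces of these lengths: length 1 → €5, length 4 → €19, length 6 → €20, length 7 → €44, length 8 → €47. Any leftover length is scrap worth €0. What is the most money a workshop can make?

54

Consider every possible first cut. f[k] is the best of p[i]+f[k−i] over all sellable i≤k.
f[1] = 5
f[2] = 10  (first piece 1, then f[1]=5)
f[3] = 15  (first piece 1, then f[2]=10)
f[4] = 20  (first piece 1, then f[3]=15)
f[5] = 25  (first piece 1, then f[4]=20)
f[6] = 30  (first piece 1, then f[5]=25)
f[7] = 44
f[8] = 49  (first piece 1, then f[7]=44)
f[9] = 54  (first piece 1, then f[8]=49)
One optimal cutting: 7 + 1 + 1 → €54.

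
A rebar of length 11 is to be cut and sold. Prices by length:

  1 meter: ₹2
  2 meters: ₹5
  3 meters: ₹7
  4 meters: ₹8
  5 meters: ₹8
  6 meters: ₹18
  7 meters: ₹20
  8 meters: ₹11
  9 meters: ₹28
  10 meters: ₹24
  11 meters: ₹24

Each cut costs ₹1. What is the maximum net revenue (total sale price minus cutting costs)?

32

Consider every possible first cut. v[k] is the best of p[i]+v[k−i] over all sellable i≤k, charging 1 whenever i<k.
v[1] = 2
v[2] = max(2+2-1, 5+0) = 5
v[3] = max(2+5-1, 5+2-1, 7+0) = 7
v[4] = max(2+7-1, 5+5-1, 7+2-1, 8+0) = 9
v[5] = max(2+9-1, 5+7-1, 7+5-1, 8+2-1, 8+0) = 11
v[6] = max(2+11-1, 5+9-1, 7+7-1, 8+5-1, 8+2-1, 18+0) = 18
v[7] = max(2+18-1, 5+11-1, 7+9-1, …, 18+2-1, 20+0) = 20
v[8] = max(2+20-1, 5+18-1, 7+11-1, …, 20+2-1, 11+0) = 22
v[9] = max(2+22-1, 5+20-1, 7+18-1, …, 11+2-1, 28+0) = 28
v[10] = max(2+28-1, 5+22-1, 7+20-1, …, 28+2-1, 24+0) = 29
v[11] = max(2+29-1, 5+28-1, 7+22-1, …, 24+2-1, 24+0) = 32
One optimal plan: pieces 9 + 2 (1 cut) → ₹33 − ₹1 = ₹32.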